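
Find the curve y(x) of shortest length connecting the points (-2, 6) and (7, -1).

Arc-length functional: J[y] = ∫ sqrt(1 + (y')^2) dx.
Lagrangian L = sqrt(1 + (y')^2) has no explicit y dependence, so ∂L/∂y = 0 and the Euler-Lagrange equation gives
    d/dx( y' / sqrt(1 + (y')^2) ) = 0  ⇒  y' / sqrt(1 + (y')^2) = const.
Hence y' is constant, so y(x) is affine.
Fitting the endpoints (-2, 6) and (7, -1):
    slope m = ((-1) − 6) / (7 − (-2)) = -7/9,
    intercept c = 6 − m·(-2) = 40/9.
Extremal: y(x) = (-7/9) x + 40/9.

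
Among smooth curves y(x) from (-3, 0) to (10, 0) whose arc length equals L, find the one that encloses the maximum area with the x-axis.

Set up the augmented Lagrangian using a multiplier λ for the length constraint:
    F(y, y') = y − λ sqrt(1 + y'^2).
F has no explicit x dependence, so the Beltrami identity yields a first integral
    F − y' ∂F/∂y' = C.
Compute ∂F/∂y' = −λ y' / sqrt(1 + y'^2). Then
    y − λ sqrt(1 + y'^2) + λ y'^2 / sqrt(1 + y'^2) = C
    ⇒  y − λ / sqrt(1 + y'^2) = C.
Solving for y' and integrating gives
    (x − a)^2 + (y − b)^2 = λ^2,
a circular arc of radius λ. The constants a, b are determined by the endpoint conditions y(-3) = y(10) = 0, and λ is fixed implicitly by the length constraint
    ∫_{-3}^{10} sqrt(1 + y'^2) dx = L.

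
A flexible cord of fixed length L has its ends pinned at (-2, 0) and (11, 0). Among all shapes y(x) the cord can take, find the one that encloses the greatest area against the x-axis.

Set up the augmented Lagrangian using a multiplier λ for the length constraint:
    F(y, y') = y − λ sqrt(1 + y'^2).
F has no explicit x dependence, so the Beltrami identity yields a first integral
    F − y' ∂F/∂y' = C.
Compute ∂F/∂y' = −λ y' / sqrt(1 + y'^2). Then
    y − λ sqrt(1 + y'^2) + λ y'^2 / sqrt(1 + y'^2) = C
    ⇒  y − λ / sqrt(1 + y'^2) = C.
Solving for y' and integrating gives
    (x − a)^2 + (y − b)^2 = λ^2,
a circular arc of radius λ. The constants a, b are determined by the endpoint conditions y(-2) = y(11) = 0, and λ is fixed implicitly by the length constraint
    ∫_{-2}^{11} sqrt(1 + y'^2) dx = L.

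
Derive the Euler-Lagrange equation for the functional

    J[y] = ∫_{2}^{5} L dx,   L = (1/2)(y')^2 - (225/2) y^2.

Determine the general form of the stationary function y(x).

The Lagrangian is L = (1/2)(y')^2 - (225/2) y^2.
∂L/∂y = -225y.
∂L/∂y' = y'.
The Euler-Lagrange equation d/dx(∂L/∂y') − ∂L/∂y = 0 becomes:
    y'' + 225 y = 0
General solution: y(x) = A sin(15x) + B cos(15x), where A and B are arbitrary constants fixed by the endpoint conditions.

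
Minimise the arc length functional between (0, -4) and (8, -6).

Arc-length functional: J[y] = ∫ sqrt(1 + (y')^2) dx.
Lagrangian L = sqrt(1 + (y')^2) has no explicit y dependence, so ∂L/∂y = 0 and the Euler-Lagrange equation gives
    d/dx( y' / sqrt(1 + (y')^2) ) = 0  ⇒  y' / sqrt(1 + (y')^2) = const.
Hence y' is constant, so y(x) is affine.
Fitting the endpoints (0, -4) and (8, -6):
    slope m = ((-6) − (-4)) / (8 − 0) = -1/4,
    intercept c = (-4) − m·0 = -4.
Extremal: y(x) = (-1/4) x - 4.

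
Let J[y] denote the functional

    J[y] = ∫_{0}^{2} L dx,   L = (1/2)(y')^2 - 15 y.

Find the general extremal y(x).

The Lagrangian is L = (1/2)(y')^2 - 15 y.
∂L/∂y = -15.
∂L/∂y' = y'.
The Euler-Lagrange equation d/dx(∂L/∂y') − ∂L/∂y = 0 becomes:
    y'' + 15 = 0
General solution: y(x) = -(15/2) x^2 + A x + B, where A and B are arbitrary constants fixed by the endpoint conditions.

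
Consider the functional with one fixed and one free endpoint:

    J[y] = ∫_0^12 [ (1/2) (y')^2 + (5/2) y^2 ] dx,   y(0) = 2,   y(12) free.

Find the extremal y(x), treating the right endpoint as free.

The Lagrangian L = (1/2) (y')^2 + (5/2) y^2 gives
    ∂L/∂y = 5 y,   ∂L/∂y' = y'.
Euler-Lagrange: y'' − 5 y = 0.
With k = sqrt(5), the general solution is
    y(x) = A cosh(sqrt(5) x) + B sinh(sqrt(5) x).
Fixed left endpoint y(0) = 2 ⇒ A = 2.
The right endpoint x = 12 is free, so the natural (transversality) condition is ∂L/∂y' |_{x=12} = 0, i.e. y'(12) = 0.
Compute y'(x) = A k sinh(k x) + B k cosh(k x), so
    y'(12) = A k sinh(k·12) + B k cosh(k·12) = 0
    ⇒ B = −A tanh(k·12) = − 2 tanh(sqrt(5)·12).
Therefore the extremal is
    y(x) = 2 cosh(sqrt(5) x) − 2 tanh(sqrt(5)·12) sinh(sqrt(5) x).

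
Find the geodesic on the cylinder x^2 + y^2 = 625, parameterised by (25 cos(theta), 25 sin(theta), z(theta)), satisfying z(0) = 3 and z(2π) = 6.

Parameterise the cylinder of radius R = 25 as
    r(θ) = (25 cos θ, 25 sin θ, z(θ)).
The arc-length element is
    ds = sqrt(625 + (dz/dθ)^2) dθ,
so the Lagrangian is L = sqrt(625 + z'^2).
L depends on z' only, not on z or θ, so ∂L/∂z = 0 and
    ∂L/∂z' = z' / sqrt(625 + z'^2).
The Euler-Lagrange equation gives
    d/dθ( z' / sqrt(625 + z'^2) ) = 0,
so z' is constant. Integrating once:
    z(θ) = a θ + b,
a helix on the cylinder (a straight line when the cylinder is unrolled). The constants a, b are determined by the endpoint conditions.
With endpoint conditions z(0) = 3 and z(2π) = 6: from z(0) = b we get b = 3, and a·2π + 3 = 6 gives a = 3/(2π), so
    z(θ) = (3/(2π)) θ + 3.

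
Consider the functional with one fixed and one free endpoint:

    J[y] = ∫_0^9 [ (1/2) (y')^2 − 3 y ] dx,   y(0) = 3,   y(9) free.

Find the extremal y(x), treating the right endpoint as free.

The Lagrangian L = (1/2) (y')^2 − 3 y gives
    ∂L/∂y = −3,   ∂L/∂y' = y'.
Euler-Lagrange: d/dx(y') − (−3) = 0, i.e. y'' + 3 = 0, so
    y(x) = −(3/2) x^2 + C1 x + C2.
Fixed left endpoint y(0) = 3 ⇒ C2 = 3.
The right endpoint x = 9 is free, so the natural (transversality) condition is ∂L/∂y' |_{x=9} = 0, i.e. y'(9) = 0.
Compute y'(x) = −3 x + C1, so y'(9) = −27 + C1 = 0 ⇒ C1 = 27.
Therefore the extremal is
    y(x) = −(3/2) x^2 + 27 x + 3.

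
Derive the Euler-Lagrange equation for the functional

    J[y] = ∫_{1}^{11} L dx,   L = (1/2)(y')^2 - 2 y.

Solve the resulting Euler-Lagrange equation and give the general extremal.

The Lagrangian is L = (1/2)(y')^2 - 2 y.
∂L/∂y = -2.
∂L/∂y' = y'.
The Euler-Lagrange equation d/dx(∂L/∂y') − ∂L/∂y = 0 becomes:
    y'' + 2 = 0
General solution: y(x) = -x^2 + A x + B, where A and B are arbitrary constants fixed by the endpoint conditions.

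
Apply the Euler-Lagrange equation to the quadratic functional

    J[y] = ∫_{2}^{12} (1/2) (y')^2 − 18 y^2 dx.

The Lagrangian is L = (1/2) (y')^2 − 18 y^2.
Compute ∂L/∂y = -36y, ∂L/∂y' = y'.
The Euler-Lagrange equation d/dx(∂L/∂y') − ∂L/∂y = 0 reduces to
    y'' + 36 y = 0.
Its general solution is
    y(x) = A sin(6x) + B cos(6x),
with A, B fixed by the endpoint conditions.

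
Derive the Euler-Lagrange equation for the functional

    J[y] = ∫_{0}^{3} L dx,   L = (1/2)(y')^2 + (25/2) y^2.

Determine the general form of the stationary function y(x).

The Lagrangian is L = (1/2)(y')^2 + (25/2) y^2.
∂L/∂y = 25y.
∂L/∂y' = y'.
The Euler-Lagrange equation d/dx(∂L/∂y') − ∂L/∂y = 0 becomes:
    y'' - 25 y = 0
General solution: y(x) = A e^(5x) + B e^(-5x), where A and B are arbitrary constants fixed by the endpoint conditions.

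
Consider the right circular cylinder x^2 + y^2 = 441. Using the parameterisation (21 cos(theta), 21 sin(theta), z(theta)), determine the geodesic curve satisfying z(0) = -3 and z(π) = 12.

Parameterise the cylinder of radius R = 21 as
    r(θ) = (21 cos θ, 21 sin θ, z(θ)).
The arc-length element is
    ds = sqrt(441 + (dz/dθ)^2) dθ,
so the Lagrangian is L = sqrt(441 + z'^2).
L depends on z' only, not on z or θ, so ∂L/∂z = 0 and
    ∂L/∂z' = z' / sqrt(441 + z'^2).
The Euler-Lagrange equation gives
    d/dθ( z' / sqrt(441 + z'^2) ) = 0,
so z' is constant. Integrating once:
    z(θ) = a θ + b,
a helix on the cylinder (a straight line when the cylinder is unrolled). The constants a, b are determined by the endpoint conditions.
With endpoint conditions z(0) = -3 and z(π) = 12: from z(0) = b we get b = -3, and a·π + -3 = 12 gives a = 15/π, so
    z(θ) = (15/π) θ − 3.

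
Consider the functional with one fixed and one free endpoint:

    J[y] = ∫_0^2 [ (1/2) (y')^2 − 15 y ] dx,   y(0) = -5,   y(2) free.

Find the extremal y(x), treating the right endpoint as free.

The Lagrangian L = (1/2) (y')^2 − 15 y gives
    ∂L/∂y = −15,   ∂L/∂y' = y'.
Euler-Lagrange: d/dx(y') − (−15) = 0, i.e. y'' + 15 = 0, so
    y(x) = −(15/2) x^2 + C1 x + C2.
Fixed left endpoint y(0) = -5 ⇒ C2 = -5.
The right endpoint x = 2 is free, so the natural (transversality) condition is ∂L/∂y' |_{x=2} = 0, i.e. y'(2) = 0.
Compute y'(x) = −15 x + C1, so y'(2) = −30 + C1 = 0 ⇒ C1 = 30.
Therefore the extremal is
    y(x) = −(15/2) x^2 + 30 x − 5.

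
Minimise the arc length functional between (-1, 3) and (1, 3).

Arc-length functional: J[y] = ∫ sqrt(1 + (y')^2) dx.
Lagrangian L = sqrt(1 + (y')^2) has no explicit y dependence, so ∂L/∂y = 0 and the Euler-Lagrange equation gives
    d/dx( y' / sqrt(1 + (y')^2) ) = 0  ⇒  y' / sqrt(1 + (y')^2) = const.
Hence y' is constant, so y(x) is affine.
Fitting the endpoints (-1, 3) and (1, 3):
    slope m = (3 − 3) / (1 − (-1)) = 0,
    intercept c = 3 − m·(-1) = 3.
Extremal: y(x) = 3.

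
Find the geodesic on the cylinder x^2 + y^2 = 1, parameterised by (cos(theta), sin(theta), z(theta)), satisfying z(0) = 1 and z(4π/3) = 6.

Parameterise the cylinder of radius R = 1 as
    r(θ) = (cos θ, sin θ, z(θ)).
The arc-length element is
    ds = sqrt(1 + (dz/dθ)^2) dθ,
so the Lagrangian is L = sqrt(1 + z'^2).
L depends on z' only, not on z or θ, so ∂L/∂z = 0 and
    ∂L/∂z' = z' / sqrt(1 + z'^2).
The Euler-Lagrange equation gives
    d/dθ( z' / sqrt(1 + z'^2) ) = 0,
so z' is constant. Integrating once:
    z(θ) = a θ + b,
a helix on the cylinder (a straight line when the cylinder is unrolled). The constants a, b are determined by the endpoint conditions.
With endpoint conditions z(0) = 1 and z(4π/3) = 6: from z(0) = b we get b = 1, and a·4π/3 + 1 = 6 gives a = 15/(4π), so
    z(θ) = (15/(4π)) θ + 1.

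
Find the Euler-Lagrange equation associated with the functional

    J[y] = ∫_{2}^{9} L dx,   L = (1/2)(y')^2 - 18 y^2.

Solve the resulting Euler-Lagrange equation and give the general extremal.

The Lagrangian is L = (1/2)(y')^2 - 18 y^2.
∂L/∂y = -36y.
∂L/∂y' = y'.
The Euler-Lagrange equation d/dx(∂L/∂y') − ∂L/∂y = 0 becomes:
    y'' + 36 y = 0
General solution: y(x) = A sin(6x) + B cos(6x), where A and B are arbitrary constants fixed by the endpoint conditions.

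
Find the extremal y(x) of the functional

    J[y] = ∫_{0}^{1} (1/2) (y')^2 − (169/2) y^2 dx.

The Lagrangian is L = (1/2) (y')^2 − (169/2) y^2.
Compute ∂L/∂y = -169y, ∂L/∂y' = y'.
The Euler-Lagrange equation d/dx(∂L/∂y') − ∂L/∂y = 0 reduces to
    y'' + 169 y = 0.
Its general solution is
    y(x) = A sin(13x) + B cos(13x),
with A, B fixed by the endpoint conditions.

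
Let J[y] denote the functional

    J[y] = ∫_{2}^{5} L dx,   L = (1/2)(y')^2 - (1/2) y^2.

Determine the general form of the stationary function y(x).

The Lagrangian is L = (1/2)(y')^2 - (1/2) y^2.
∂L/∂y = -y.
∂L/∂y' = y'.
The Euler-Lagrange equation d/dx(∂L/∂y') − ∂L/∂y = 0 becomes:
    y'' + y = 0
General solution: y(x) = A sin(x) + B cos(x), where A and B are arbitrary constants fixed by the endpoint conditions.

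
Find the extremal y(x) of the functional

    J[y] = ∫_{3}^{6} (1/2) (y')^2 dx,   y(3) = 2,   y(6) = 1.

The Lagrangian is L = (1/2) (y')^2.
Compute ∂L/∂y = 0, ∂L/∂y' = y'.
The Euler-Lagrange equation d/dx(∂L/∂y') − ∂L/∂y = 0 reduces to
    y'' = 0.
Its general solution is
    y(x) = A x + B,
with A, B fixed by the endpoint conditions.
Applying the endpoint conditions y(3) = 2 and y(6) = 1: solve A·3 + B = 2 and A·6 + B = 1. Subtracting gives A(6 − 3) = 1 − 2, so A = -1/3, and B = 2 − A·3 = 3. Therefore
    y(x) = (-1/3) x + 3.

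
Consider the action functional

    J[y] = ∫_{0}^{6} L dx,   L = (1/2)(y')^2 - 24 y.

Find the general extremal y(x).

The Lagrangian is L = (1/2)(y')^2 - 24 y.
∂L/∂y = -24.
∂L/∂y' = y'.
The Euler-Lagrange equation d/dx(∂L/∂y') − ∂L/∂y = 0 becomes:
    y'' + 24 = 0
General solution: y(x) = -12 x^2 + A x + B, where A and B are arbitrary constants fixed by the endpoint conditions.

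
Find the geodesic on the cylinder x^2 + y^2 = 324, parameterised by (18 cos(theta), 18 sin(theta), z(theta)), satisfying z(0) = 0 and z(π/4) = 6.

Parameterise the cylinder of radius R = 18 as
    r(θ) = (18 cos θ, 18 sin θ, z(θ)).
The arc-length element is
    ds = sqrt(324 + (dz/dθ)^2) dθ,
so the Lagrangian is L = sqrt(324 + z'^2).
L depends on z' only, not on z or θ, so ∂L/∂z = 0 and
    ∂L/∂z' = z' / sqrt(324 + z'^2).
The Euler-Lagrange equation gives
    d/dθ( z' / sqrt(324 + z'^2) ) = 0,
so z' is constant. Integrating once:
    z(θ) = a θ + b,
a helix on the cylinder (a straight line when the cylinder is unrolled). The constants a, b are determined by the endpoint conditions.
With endpoint conditions z(0) = 0 and z(π/4) = 6: from z(0) = b we get b = 0, and a·π/4 + 0 = 6 gives a = 24/π, so
    z(θ) = (24/π) θ.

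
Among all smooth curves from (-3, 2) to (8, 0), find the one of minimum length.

Arc-length functional: J[y] = ∫ sqrt(1 + (y')^2) dx.
Lagrangian L = sqrt(1 + (y')^2) has no explicit y dependence, so ∂L/∂y = 0 and the Euler-Lagrange equation gives
    d/dx( y' / sqrt(1 + (y')^2) ) = 0  ⇒  y' / sqrt(1 + (y')^2) = const.
Hence y' is constant, so y(x) is affine.
Fitting the endpoints (-3, 2) and (8, 0):
    slope m = (0 − 2) / (8 − (-3)) = -2/11,
    intercept c = 2 − m·(-3) = 16/11.
Extremal: y(x) = (-2/11) x + 16/11.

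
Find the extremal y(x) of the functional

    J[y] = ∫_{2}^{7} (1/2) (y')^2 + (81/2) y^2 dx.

The Lagrangian is L = (1/2) (y')^2 + (81/2) y^2.
Compute ∂L/∂y = 81y, ∂L/∂y' = y'.
The Euler-Lagrange equation d/dx(∂L/∂y') − ∂L/∂y = 0 reduces to
    y'' − 81 y = 0.
Its general solution is
    y(x) = A e^(9x) + B e^(−9x),
with A, B fixed by the endpoint conditions.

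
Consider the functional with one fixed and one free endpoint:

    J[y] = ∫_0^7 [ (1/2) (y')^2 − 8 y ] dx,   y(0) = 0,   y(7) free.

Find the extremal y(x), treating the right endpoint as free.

The Lagrangian L = (1/2) (y')^2 − 8 y gives
    ∂L/∂y = −8,   ∂L/∂y' = y'.
Euler-Lagrange: d/dx(y') − (−8) = 0, i.e. y'' + 8 = 0, so
    y(x) = −(8/2) x^2 + C1 x + C2.
Fixed left endpoint y(0) = 0 ⇒ C2 = 0.
The right endpoint x = 7 is free, so the natural (transversality) condition is ∂L/∂y' |_{x=7} = 0, i.e. y'(7) = 0.
Compute y'(x) = −8 x + C1, so y'(7) = −56 + C1 = 0 ⇒ C1 = 56.
Therefore the extremal is
    y(x) = −4 x^2 + 56 x.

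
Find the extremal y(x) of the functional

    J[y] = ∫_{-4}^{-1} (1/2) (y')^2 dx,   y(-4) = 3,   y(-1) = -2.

The Lagrangian is L = (1/2) (y')^2.
Compute ∂L/∂y = 0, ∂L/∂y' = y'.
The Euler-Lagrange equation d/dx(∂L/∂y') − ∂L/∂y = 0 reduces to
    y'' = 0.
Its general solution is
    y(x) = A x + B,
with A, B fixed by the endpoint conditions.
Applying the endpoint conditions y(-4) = 3 and y(-1) = -2: solve A·-4 + B = 3 and A·-1 + B = -2. Subtracting gives A(-1 − -4) = -2 − 3, so A = -5/3, and B = 3 − A·-4 = -11/3. Therefore
    y(x) = (-5/3) x - 11/3.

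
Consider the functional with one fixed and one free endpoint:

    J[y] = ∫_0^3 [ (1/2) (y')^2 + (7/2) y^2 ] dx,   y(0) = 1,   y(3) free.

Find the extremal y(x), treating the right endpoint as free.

The Lagrangian L = (1/2) (y')^2 + (7/2) y^2 gives
    ∂L/∂y = 7 y,   ∂L/∂y' = y'.
Euler-Lagrange: y'' − 7 y = 0.
With k = sqrt(7), the general solution is
    y(x) = A cosh(sqrt(7) x) + B sinh(sqrt(7) x).
Fixed left endpoint y(0) = 1 ⇒ A = 1.
The right endpoint x = 3 is free, so the natural (transversality) condition is ∂L/∂y' |_{x=3} = 0, i.e. y'(3) = 0.
Compute y'(x) = A k sinh(k x) + B k cosh(k x), so
    y'(3) = A k sinh(k·3) + B k cosh(k·3) = 0
    ⇒ B = −A tanh(k·3) = − tanh(sqrt(7)·3).
Therefore the extremal is
    y(x) = cosh(sqrt(7) x) − tanh(sqrt(7)·3) sinh(sqrt(7) x).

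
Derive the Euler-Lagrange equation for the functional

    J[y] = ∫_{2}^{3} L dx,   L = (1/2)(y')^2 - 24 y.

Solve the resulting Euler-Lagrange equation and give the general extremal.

The Lagrangian is L = (1/2)(y')^2 - 24 y.
∂L/∂y = -24.
∂L/∂y' = y'.
The Euler-Lagrange equation d/dx(∂L/∂y') − ∂L/∂y = 0 becomes:
    y'' + 24 = 0
General solution: y(x) = -12 x^2 + A x + B, where A and B are arbitrary constants fixed by the endpoint conditions.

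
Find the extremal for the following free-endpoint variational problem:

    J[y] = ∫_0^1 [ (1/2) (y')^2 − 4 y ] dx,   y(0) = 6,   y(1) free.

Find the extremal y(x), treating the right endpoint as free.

The Lagrangian L = (1/2) (y')^2 − 4 y gives
    ∂L/∂y = −4,   ∂L/∂y' = y'.
Euler-Lagrange: d/dx(y') − (−4) = 0, i.e. y'' + 4 = 0, so
    y(x) = −(4/2) x^2 + C1 x + C2.
Fixed left endpoint y(0) = 6 ⇒ C2 = 6.
The right endpoint x = 1 is free, so the natural (transversality) condition is ∂L/∂y' |_{x=1} = 0, i.e. y'(1) = 0.
Compute y'(x) = −4 x + C1, so y'(1) = −4 + C1 = 0 ⇒ C1 = 4.
Therefore the extremal is
    y(x) = −2 x^2 + 4 x + 6.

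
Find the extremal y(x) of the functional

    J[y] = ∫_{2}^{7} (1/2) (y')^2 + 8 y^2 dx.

The Lagrangian is L = (1/2) (y')^2 + 8 y^2.
Compute ∂L/∂y = 16y, ∂L/∂y' = y'.
The Euler-Lagrange equation d/dx(∂L/∂y') − ∂L/∂y = 0 reduces to
    y'' − 16 y = 0.
Its general solution is
    y(x) = A e^(4x) + B e^(−4x),
with A, B fixed by the endpoint conditions.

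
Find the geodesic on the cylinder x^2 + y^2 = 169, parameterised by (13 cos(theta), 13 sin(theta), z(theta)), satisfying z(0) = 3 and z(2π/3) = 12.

Parameterise the cylinder of radius R = 13 as
    r(θ) = (13 cos θ, 13 sin θ, z(θ)).
The arc-length element is
    ds = sqrt(169 + (dz/dθ)^2) dθ,
so the Lagrangian is L = sqrt(169 + z'^2).
L depends on z' only, not on z or θ, so ∂L/∂z = 0 and
    ∂L/∂z' = z' / sqrt(169 + z'^2).
The Euler-Lagrange equation gives
    d/dθ( z' / sqrt(169 + z'^2) ) = 0,
so z' is constant. Integrating once:
    z(θ) = a θ + b,
a helix on the cylinder (a straight line when the cylinder is unrolled). The constants a, b are determined by the endpoint conditions.
With endpoint conditions z(0) = 3 and z(2π/3) = 12: from z(0) = b we get b = 3, and a·2π/3 + 3 = 12 gives a = 27/(2π), so
    z(θ) = (27/(2π)) θ + 3.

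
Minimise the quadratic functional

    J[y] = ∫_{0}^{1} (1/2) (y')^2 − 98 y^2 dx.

The Lagrangian is L = (1/2) (y')^2 − 98 y^2.
Compute ∂L/∂y = -196y, ∂L/∂y' = y'.
The Euler-Lagrange equation d/dx(∂L/∂y') − ∂L/∂y = 0 reduces to
    y'' + 196 y = 0.
Its general solution is
    y(x) = A sin(14x) + B cos(14x),
with A, B fixed by the endpoint conditions.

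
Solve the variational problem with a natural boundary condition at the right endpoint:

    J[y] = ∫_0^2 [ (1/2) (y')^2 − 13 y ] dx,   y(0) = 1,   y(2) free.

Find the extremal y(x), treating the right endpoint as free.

The Lagrangian L = (1/2) (y')^2 − 13 y gives
    ∂L/∂y = −13,   ∂L/∂y' = y'.
Euler-Lagrange: d/dx(y') − (−13) = 0, i.e. y'' + 13 = 0, so
    y(x) = −(13/2) x^2 + C1 x + C2.
Fixed left endpoint y(0) = 1 ⇒ C2 = 1.
The right endpoint x = 2 is free, so the natural (transversality) condition is ∂L/∂y' |_{x=2} = 0, i.e. y'(2) = 0.
Compute y'(x) = −13 x + C1, so y'(2) = −26 + C1 = 0 ⇒ C1 = 26.
Therefore the extremal is
    y(x) = −(13/2) x^2 + 26 x + 1.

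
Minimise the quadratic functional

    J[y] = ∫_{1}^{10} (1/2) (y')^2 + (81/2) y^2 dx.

The Lagrangian is L = (1/2) (y')^2 + (81/2) y^2.
Compute ∂L/∂y = 81y, ∂L/∂y' = y'.
The Euler-Lagrange equation d/dx(∂L/∂y') − ∂L/∂y = 0 reduces to
    y'' − 81 y = 0.
Its general solution is
    y(x) = A e^(9x) + B e^(−9x),
with A, B fixed by the endpoint conditions.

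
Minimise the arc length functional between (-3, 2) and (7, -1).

Arc-length functional: J[y] = ∫ sqrt(1 + (y')^2) dx.
Lagrangian L = sqrt(1 + (y')^2) has no explicit y dependence, so ∂L/∂y = 0 and the Euler-Lagrange equation gives
    d/dx( y' / sqrt(1 + (y')^2) ) = 0  ⇒  y' / sqrt(1 + (y')^2) = const.
Hence y' is constant, so y(x) is affine.
Fitting the endpoints (-3, 2) and (7, -1):
    slope m = ((-1) − 2) / (7 − (-3)) = -3/10,
    intercept c = 2 − m·(-3) = 11/10.
Extremal: y(x) = (-3/10) x + 11/10.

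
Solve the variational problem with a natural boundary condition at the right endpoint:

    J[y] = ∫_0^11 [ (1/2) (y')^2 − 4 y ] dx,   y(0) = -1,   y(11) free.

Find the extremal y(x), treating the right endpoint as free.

The Lagrangian L = (1/2) (y')^2 − 4 y gives
    ∂L/∂y = −4,   ∂L/∂y' = y'.
Euler-Lagrange: d/dx(y') − (−4) = 0, i.e. y'' + 4 = 0, so
    y(x) = −(4/2) x^2 + C1 x + C2.
Fixed left endpoint y(0) = -1 ⇒ C2 = -1.
The right endpoint x = 11 is free, so the natural (transversality) condition is ∂L/∂y' |_{x=11} = 0, i.e. y'(11) = 0.
Compute y'(x) = −4 x + C1, so y'(11) = −44 + C1 = 0 ⇒ C1 = 44.
Therefore the extremal is
    y(x) = −2 x^2 + 44 x − 1.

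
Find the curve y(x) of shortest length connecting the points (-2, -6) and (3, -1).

Arc-length functional: J[y] = ∫ sqrt(1 + (y')^2) dx.
Lagrangian L = sqrt(1 + (y')^2) has no explicit y dependence, so ∂L/∂y = 0 and the Euler-Lagrange equation gives
    d/dx( y' / sqrt(1 + (y')^2) ) = 0  ⇒  y' / sqrt(1 + (y')^2) = const.
Hence y' is constant, so y(x) is affine.
Fitting the endpoints (-2, -6) and (3, -1):
    slope m = ((-1) − (-6)) / (3 − (-2)) = 1,
    intercept c = (-6) − m·(-2) = -4.
Extremal: y(x) = x - 4.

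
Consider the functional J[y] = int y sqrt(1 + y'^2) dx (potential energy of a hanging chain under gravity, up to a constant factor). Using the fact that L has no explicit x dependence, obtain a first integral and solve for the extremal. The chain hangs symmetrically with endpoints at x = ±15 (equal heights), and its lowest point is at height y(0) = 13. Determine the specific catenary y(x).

The Lagrangian L(y, y') = y sqrt(1 + y'^2) has no explicit x dependence, so the Beltrami identity applies:
    L − y' ∂L/∂y' = C.
Compute ∂L/∂y' = y · y' / sqrt(1 + y'^2). Then
    L − y' ∂L/∂y'
    = y sqrt(1 + y'^2) − y · y'^2 / sqrt(1 + y'^2)
    = y (1 + y'^2 − y'^2) / sqrt(1 + y'^2)
    = y / sqrt(1 + y'^2) = C.
Squaring gives y^2 = C^2 (1 + y'^2), i.e.
    y'^2 = y^2 / C^2 − 1.
Separating variables,
    dy / sqrt(y^2 − C^2) = dx / C,
and integrating gives arccosh(y / C) = (x − a)/C, so
    y(x) = C cosh((x − a)/C),
the catenary. The constants C and a are fixed by the two endpoint conditions (and, for the hanging-chain problem, the length constraint selects C).
Now fit the given data. The endpoints x = ±15 are symmetric at equal height, so the catenary is even about its minimum: a = 0 and y(x) = C cosh(x/C). The lowest point is y(0) = C cosh(0) = C, and we are told y(0) = 13, so C = 13. Therefore
    y(x) = 13 cosh(x/13),
and at the endpoints
    y(±15) = 13 cosh(15/13).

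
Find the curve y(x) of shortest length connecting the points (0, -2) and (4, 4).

Arc-length functional: J[y] = ∫ sqrt(1 + (y')^2) dx.
Lagrangian L = sqrt(1 + (y')^2) has no explicit y dependence, so ∂L/∂y = 0 and the Euler-Lagrange equation gives
    d/dx( y' / sqrt(1 + (y')^2) ) = 0  ⇒  y' / sqrt(1 + (y')^2) = const.
Hence y' is constant, so y(x) is affine.
Fitting the endpoints (0, -2) and (4, 4):
    slope m = (4 − (-2)) / (4 − 0) = 3/2,
    intercept c = (-2) − m·0 = -2.
Extremal: y(x) = (3/2) x - 2.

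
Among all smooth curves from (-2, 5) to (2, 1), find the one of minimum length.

Arc-length functional: J[y] = ∫ sqrt(1 + (y')^2) dx.
Lagrangian L = sqrt(1 + (y')^2) has no explicit y dependence, so ∂L/∂y = 0 and the Euler-Lagrange equation gives
    d/dx( y' / sqrt(1 + (y')^2) ) = 0  ⇒  y' / sqrt(1 + (y')^2) = const.
Hence y' is constant, so y(x) is affine.
Fitting the endpoints (-2, 5) and (2, 1):
    slope m = (1 − 5) / (2 − (-2)) = -1,
    intercept c = 5 − m·(-2) = 3.
Extremal: y(x) = -x + 3.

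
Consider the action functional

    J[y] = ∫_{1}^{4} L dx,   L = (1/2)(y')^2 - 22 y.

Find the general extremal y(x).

The Lagrangian is L = (1/2)(y')^2 - 22 y.
∂L/∂y = -22.
∂L/∂y' = y'.
The Euler-Lagrange equation d/dx(∂L/∂y') − ∂L/∂y = 0 becomes:
    y'' + 22 = 0
General solution: y(x) = -11 x^2 + A x + B, where A and B are arbitrary constants fixed by the endpoint conditions.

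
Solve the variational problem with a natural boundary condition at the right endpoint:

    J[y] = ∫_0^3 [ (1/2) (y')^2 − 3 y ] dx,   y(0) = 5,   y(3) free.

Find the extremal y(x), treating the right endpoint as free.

The Lagrangian L = (1/2) (y')^2 − 3 y gives
    ∂L/∂y = −3,   ∂L/∂y' = y'.
Euler-Lagrange: d/dx(y') − (−3) = 0, i.e. y'' + 3 = 0, so
    y(x) = −(3/2) x^2 + C1 x + C2.
Fixed left endpoint y(0) = 5 ⇒ C2 = 5.
The right endpoint x = 3 is free, so the natural (transversality) condition is ∂L/∂y' |_{x=3} = 0, i.e. y'(3) = 0.
Compute y'(x) = −3 x + C1, so y'(3) = −9 + C1 = 0 ⇒ C1 = 9.
Therefore the extremal is
    y(x) = −(3/2) x^2 + 9 x + 5.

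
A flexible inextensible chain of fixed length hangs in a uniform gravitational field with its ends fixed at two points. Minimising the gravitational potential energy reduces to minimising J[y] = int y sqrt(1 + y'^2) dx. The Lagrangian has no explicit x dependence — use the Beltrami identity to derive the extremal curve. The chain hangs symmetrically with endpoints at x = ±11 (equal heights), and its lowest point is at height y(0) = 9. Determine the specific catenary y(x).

The Lagrangian L(y, y') = y sqrt(1 + y'^2) has no explicit x dependence, so the Beltrami identity applies:
    L − y' ∂L/∂y' = C.
Compute ∂L/∂y' = y · y' / sqrt(1 + y'^2). Then
    L − y' ∂L/∂y'
    = y sqrt(1 + y'^2) − y · y'^2 / sqrt(1 + y'^2)
    = y (1 + y'^2 − y'^2) / sqrt(1 + y'^2)
    = y / sqrt(1 + y'^2) = C.
Squaring gives y^2 = C^2 (1 + y'^2), i.e.
    y'^2 = y^2 / C^2 − 1.
Separating variables,
    dy / sqrt(y^2 − C^2) = dx / C,
and integrating gives arccosh(y / C) = (x − a)/C, so
    y(x) = C cosh((x − a)/C),
the catenary. The constants C and a are fixed by the two endpoint conditions (and, for the hanging-chain problem, the length constraint selects C).
Now fit the given data. The endpoints x = ±11 are symmetric at equal height, so the catenary is even about its minimum: a = 0 and y(x) = C cosh(x/C). The lowest point is y(0) = C cosh(0) = C, and we are told y(0) = 9, so C = 9. Therefore
    y(x) = 9 cosh(x/9),
and at the endpoints
    y(±11) = 9 cosh(11/9).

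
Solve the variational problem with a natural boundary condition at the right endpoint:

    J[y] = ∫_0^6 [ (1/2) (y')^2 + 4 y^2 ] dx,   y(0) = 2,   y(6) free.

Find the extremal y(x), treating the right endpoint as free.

The Lagrangian L = (1/2) (y')^2 + 4 y^2 gives
    ∂L/∂y = 8 y,   ∂L/∂y' = y'.
Euler-Lagrange: y'' − 8 y = 0.
With k = sqrt(8), the general solution is
    y(x) = A cosh(sqrt(8) x) + B sinh(sqrt(8) x).
Fixed left endpoint y(0) = 2 ⇒ A = 2.
The right endpoint x = 6 is free, so the natural (transversality) condition is ∂L/∂y' |_{x=6} = 0, i.e. y'(6) = 0.
Compute y'(x) = A k sinh(k x) + B k cosh(k x), so
    y'(6) = A k sinh(k·6) + B k cosh(k·6) = 0
    ⇒ B = −A tanh(k·6) = − 2 tanh(sqrt(8)·6).
Therefore the extremal is
    y(x) = 2 cosh(sqrt(8) x) − 2 tanh(sqrt(8)·6) sinh(sqrt(8) x).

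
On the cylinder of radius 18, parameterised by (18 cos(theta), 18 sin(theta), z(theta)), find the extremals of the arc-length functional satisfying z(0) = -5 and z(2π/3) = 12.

Parameterise the cylinder of radius R = 18 as
    r(θ) = (18 cos θ, 18 sin θ, z(θ)).
The arc-length element is
    ds = sqrt(324 + (dz/dθ)^2) dθ,
so the Lagrangian is L = sqrt(324 + z'^2).
L depends on z' only, not on z or θ, so ∂L/∂z = 0 and
    ∂L/∂z' = z' / sqrt(324 + z'^2).
The Euler-Lagrange equation gives
    d/dθ( z' / sqrt(324 + z'^2) ) = 0,
so z' is constant. Integrating once:
    z(θ) = a θ + b,
a helix on the cylinder (a straight line when the cylinder is unrolled). The constants a, b are determined by the endpoint conditions.
With endpoint conditions z(0) = -5 and z(2π/3) = 12: from z(0) = b we get b = -5, and a·2π/3 + -5 = 12 gives a = 51/(2π), so
    z(θ) = (51/(2π)) θ − 5.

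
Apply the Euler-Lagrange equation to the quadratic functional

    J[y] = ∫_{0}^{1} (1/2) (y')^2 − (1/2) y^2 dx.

The Lagrangian is L = (1/2) (y')^2 − (1/2) y^2.
Compute ∂L/∂y = -y, ∂L/∂y' = y'.
The Euler-Lagrange equation d/dx(∂L/∂y') − ∂L/∂y = 0 reduces to
    y'' + y = 0.
Its general solution is
    y(x) = A sin(x) + B cos(x),
with A, B fixed by the endpoint conditions.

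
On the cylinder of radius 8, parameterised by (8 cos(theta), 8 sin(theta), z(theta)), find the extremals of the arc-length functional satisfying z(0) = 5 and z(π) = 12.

Parameterise the cylinder of radius R = 8 as
    r(θ) = (8 cos θ, 8 sin θ, z(θ)).
The arc-length element is
    ds = sqrt(64 + (dz/dθ)^2) dθ,
so the Lagrangian is L = sqrt(64 + z'^2).
L depends on z' only, not on z or θ, so ∂L/∂z = 0 and
    ∂L/∂z' = z' / sqrt(64 + z'^2).
The Euler-Lagrange equation gives
    d/dθ( z' / sqrt(64 + z'^2) ) = 0,
so z' is constant. Integrating once:
    z(θ) = a θ + b,
a helix on the cylinder (a straight line when the cylinder is unrolled). The constants a, b are determined by the endpoint conditions.
With endpoint conditions z(0) = 5 and z(π) = 12: from z(0) = b we get b = 5, and a·π + 5 = 12 gives a = 7/π, so
    z(θ) = (7/π) θ + 5.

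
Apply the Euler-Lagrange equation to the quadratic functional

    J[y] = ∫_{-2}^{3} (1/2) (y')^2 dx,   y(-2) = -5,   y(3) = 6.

The Lagrangian is L = (1/2) (y')^2.
Compute ∂L/∂y = 0, ∂L/∂y' = y'.
The Euler-Lagrange equation d/dx(∂L/∂y') − ∂L/∂y = 0 reduces to
    y'' = 0.
Its general solution is
    y(x) = A x + B,
with A, B fixed by the endpoint conditions.
Applying the endpoint conditions y(-2) = -5 and y(3) = 6: solve A·-2 + B = -5 and A·3 + B = 6. Subtracting gives A(3 − -2) = 6 − -5, so A = 11/5, and B = -5 − A·-2 = -3/5. Therefore
    y(x) = (11/5) x - 3/5.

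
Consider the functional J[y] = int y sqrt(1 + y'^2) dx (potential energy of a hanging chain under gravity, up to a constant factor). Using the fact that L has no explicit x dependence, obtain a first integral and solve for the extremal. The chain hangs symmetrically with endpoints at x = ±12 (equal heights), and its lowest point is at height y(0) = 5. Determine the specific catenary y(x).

The Lagrangian L(y, y') = y sqrt(1 + y'^2) has no explicit x dependence, so the Beltrami identity applies:
    L − y' ∂L/∂y' = C.
Compute ∂L/∂y' = y · y' / sqrt(1 + y'^2). Then
    L − y' ∂L/∂y'
    = y sqrt(1 + y'^2) − y · y'^2 / sqrt(1 + y'^2)
    = y (1 + y'^2 − y'^2) / sqrt(1 + y'^2)
    = y / sqrt(1 + y'^2) = C.
Squaring gives y^2 = C^2 (1 + y'^2), i.e.
    y'^2 = y^2 / C^2 − 1.
Separating variables,
    dy / sqrt(y^2 − C^2) = dx / C,
and integrating gives arccosh(y / C) = (x − a)/C, so
    y(x) = C cosh((x − a)/C),
the catenary. The constants C and a are fixed by the two endpoint conditions (and, for the hanging-chain problem, the length constraint selects C).
Now fit the given data. The endpoints x = ±12 are symmetric at equal height, so the catenary is even about its minimum: a = 0 and y(x) = C cosh(x/C). The lowest point is y(0) = C cosh(0) = C, and we are told y(0) = 5, so C = 5. Therefore
    y(x) = 5 cosh(x/5),
and at the endpoints
    y(±12) = 5 cosh(12/5).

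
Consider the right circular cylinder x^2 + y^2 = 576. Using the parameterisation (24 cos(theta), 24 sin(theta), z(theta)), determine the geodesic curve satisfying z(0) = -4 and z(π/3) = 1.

Parameterise the cylinder of radius R = 24 as
    r(θ) = (24 cos θ, 24 sin θ, z(θ)).
The arc-length element is
    ds = sqrt(576 + (dz/dθ)^2) dθ,
so the Lagrangian is L = sqrt(576 + z'^2).
L depends on z' only, not on z or θ, so ∂L/∂z = 0 and
    ∂L/∂z' = z' / sqrt(576 + z'^2).
The Euler-Lagrange equation gives
    d/dθ( z' / sqrt(576 + z'^2) ) = 0,
so z' is constant. Integrating once:
    z(θ) = a θ + b,
a helix on the cylinder (a straight line when the cylinder is unrolled). The constants a, b are determined by the endpoint conditions.
With endpoint conditions z(0) = -4 and z(π/3) = 1: from z(0) = b we get b = -4, and a·π/3 + -4 = 1 gives a = 15/π, so
    z(θ) = (15/π) θ − 4.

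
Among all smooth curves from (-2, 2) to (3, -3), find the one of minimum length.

Arc-length functional: J[y] = ∫ sqrt(1 + (y')^2) dx.
Lagrangian L = sqrt(1 + (y')^2) has no explicit y dependence, so ∂L/∂y = 0 and the Euler-Lagrange equation gives
    d/dx( y' / sqrt(1 + (y')^2) ) = 0  ⇒  y' / sqrt(1 + (y')^2) = const.
Hence y' is constant, so y(x) is affine.
Fitting the endpoints (-2, 2) and (3, -3):
    slope m = ((-3) − 2) / (3 − (-2)) = -1,
    intercept c = 2 − m·(-2) = 0.
Extremal: y(x) = -x.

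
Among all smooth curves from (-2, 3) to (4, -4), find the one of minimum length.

Arc-length functional: J[y] = ∫ sqrt(1 + (y')^2) dx.
Lagrangian L = sqrt(1 + (y')^2) has no explicit y dependence, so ∂L/∂y = 0 and the Euler-Lagrange equation gives
    d/dx( y' / sqrt(1 + (y')^2) ) = 0  ⇒  y' / sqrt(1 + (y')^2) = const.
Hence y' is constant, so y(x) is affine.
Fitting the endpoints (-2, 3) and (4, -4):
    slope m = ((-4) − 3) / (4 − (-2)) = -7/6,
    intercept c = 3 − m·(-2) = 2/3.
Extremal: y(x) = (-7/6) x + 2/3.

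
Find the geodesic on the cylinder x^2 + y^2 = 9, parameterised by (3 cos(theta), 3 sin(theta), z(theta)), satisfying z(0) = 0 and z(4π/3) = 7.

Parameterise the cylinder of radius R = 3 as
    r(θ) = (3 cos θ, 3 sin θ, z(θ)).
The arc-length element is
    ds = sqrt(9 + (dz/dθ)^2) dθ,
so the Lagrangian is L = sqrt(9 + z'^2).
L depends on z' only, not on z or θ, so ∂L/∂z = 0 and
    ∂L/∂z' = z' / sqrt(9 + z'^2).
The Euler-Lagrange equation gives
    d/dθ( z' / sqrt(9 + z'^2) ) = 0,
so z' is constant. Integrating once:
    z(θ) = a θ + b,
a helix on the cylinder (a straight line when the cylinder is unrolled). The constants a, b are determined by the endpoint conditions.
With endpoint conditions z(0) = 0 and z(4π/3) = 7: from z(0) = b we get b = 0, and a·4π/3 + 0 = 7 gives a = 21/(4π), so
    z(θ) = (21/(4π)) θ.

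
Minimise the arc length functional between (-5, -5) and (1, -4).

Arc-length functional: J[y] = ∫ sqrt(1 + (y')^2) dx.
Lagrangian L = sqrt(1 + (y')^2) has no explicit y dependence, so ∂L/∂y = 0 and the Euler-Lagrange equation gives
    d/dx( y' / sqrt(1 + (y')^2) ) = 0  ⇒  y' / sqrt(1 + (y')^2) = const.
Hence y' is constant, so y(x) is affine.
Fitting the endpoints (-5, -5) and (1, -4):
    slope m = ((-4) − (-5)) / (1 − (-5)) = 1/6,
    intercept c = (-5) − m·(-5) = -25/6.
Extremal: y(x) = (1/6) x - 25/6.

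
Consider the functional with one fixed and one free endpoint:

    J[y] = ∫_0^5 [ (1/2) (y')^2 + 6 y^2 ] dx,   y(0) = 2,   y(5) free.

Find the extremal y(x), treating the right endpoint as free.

The Lagrangian L = (1/2) (y')^2 + 6 y^2 gives
    ∂L/∂y = 12 y,   ∂L/∂y' = y'.
Euler-Lagrange: y'' − 12 y = 0.
With k = sqrt(12), the general solution is
    y(x) = A cosh(sqrt(12) x) + B sinh(sqrt(12) x).
Fixed left endpoint y(0) = 2 ⇒ A = 2.
The right endpoint x = 5 is free, so the natural (transversality) condition is ∂L/∂y' |_{x=5} = 0, i.e. y'(5) = 0.
Compute y'(x) = A k sinh(k x) + B k cosh(k x), so
    y'(5) = A k sinh(k·5) + B k cosh(k·5) = 0
    ⇒ B = −A tanh(k·5) = − 2 tanh(sqrt(12)·5).
Therefore the extremal is
    y(x) = 2 cosh(sqrt(12) x) − 2 tanh(sqrt(12)·5) sinh(sqrt(12) x).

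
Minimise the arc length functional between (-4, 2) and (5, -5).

Arc-length functional: J[y] = ∫ sqrt(1 + (y')^2) dx.
Lagrangian L = sqrt(1 + (y')^2) has no explicit y dependence, so ∂L/∂y = 0 and the Euler-Lagrange equation gives
    d/dx( y' / sqrt(1 + (y')^2) ) = 0  ⇒  y' / sqrt(1 + (y')^2) = const.
Hence y' is constant, so y(x) is affine.
Fitting the endpoints (-4, 2) and (5, -5):
    slope m = ((-5) − 2) / (5 − (-4)) = -7/9,
    intercept c = 2 − m·(-4) = -10/9.
Extremal: y(x) = (-7/9) x - 10/9.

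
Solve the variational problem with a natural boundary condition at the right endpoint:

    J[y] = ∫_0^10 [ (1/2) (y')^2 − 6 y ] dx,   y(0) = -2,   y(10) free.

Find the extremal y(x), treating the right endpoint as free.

The Lagrangian L = (1/2) (y')^2 − 6 y gives
    ∂L/∂y = −6,   ∂L/∂y' = y'.
Euler-Lagrange: d/dx(y') − (−6) = 0, i.e. y'' + 6 = 0, so
    y(x) = −(6/2) x^2 + C1 x + C2.
Fixed left endpoint y(0) = -2 ⇒ C2 = -2.
The right endpoint x = 10 is free, so the natural (transversality) condition is ∂L/∂y' |_{x=10} = 0, i.e. y'(10) = 0.
Compute y'(x) = −6 x + C1, so y'(10) = −60 + C1 = 0 ⇒ C1 = 60.
Therefore the extremal is
    y(x) = −3 x^2 + 60 x − 2.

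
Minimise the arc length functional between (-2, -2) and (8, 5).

Arc-length functional: J[y] = ∫ sqrt(1 + (y')^2) dx.
Lagrangian L = sqrt(1 + (y')^2) has no explicit y dependence, so ∂L/∂y = 0 and the Euler-Lagrange equation gives
    d/dx( y' / sqrt(1 + (y')^2) ) = 0  ⇒  y' / sqrt(1 + (y')^2) = const.
Hence y' is constant, so y(x) is affine.
Fitting the endpoints (-2, -2) and (8, 5):
    slope m = (5 − (-2)) / (8 − (-2)) = 7/10,
    intercept c = (-2) − m·(-2) = -3/5.
Extremal: y(x) = (7/10) x - 3/5.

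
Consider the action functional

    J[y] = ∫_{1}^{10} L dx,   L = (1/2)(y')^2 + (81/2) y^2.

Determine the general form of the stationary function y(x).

The Lagrangian is L = (1/2)(y')^2 + (81/2) y^2.
∂L/∂y = 81y.
∂L/∂y' = y'.
The Euler-Lagrange equation d/dx(∂L/∂y') − ∂L/∂y = 0 becomes:
    y'' - 81 y = 0
General solution: y(x) = A e^(9x) + B e^(-9x), where A and B are arbitrary constants fixed by the endpoint conditions.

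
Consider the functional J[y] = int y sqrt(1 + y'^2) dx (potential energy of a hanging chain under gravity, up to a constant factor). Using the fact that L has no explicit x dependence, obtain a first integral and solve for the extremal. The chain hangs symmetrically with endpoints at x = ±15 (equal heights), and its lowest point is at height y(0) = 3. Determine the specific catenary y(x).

The Lagrangian L(y, y') = y sqrt(1 + y'^2) has no explicit x dependence, so the Beltrami identity applies:
    L − y' ∂L/∂y' = C.
Compute ∂L/∂y' = y · y' / sqrt(1 + y'^2). Then
    L − y' ∂L/∂y'
    = y sqrt(1 + y'^2) − y · y'^2 / sqrt(1 + y'^2)
    = y (1 + y'^2 − y'^2) / sqrt(1 + y'^2)
    = y / sqrt(1 + y'^2) = C.
Squaring gives y^2 = C^2 (1 + y'^2), i.e.
    y'^2 = y^2 / C^2 − 1.
Separating variables,
    dy / sqrt(y^2 − C^2) = dx / C,
and integrating gives arccosh(y / C) = (x − a)/C, so
    y(x) = C cosh((x − a)/C),
the catenary. The constants C and a are fixed by the two endpoint conditions (and, for the hanging-chain problem, the length constraint selects C).
Now fit the given data. The endpoints x = ±15 are symmetric at equal height, so the catenary is even about its minimum: a = 0 and y(x) = C cosh(x/C). The lowest point is y(0) = C cosh(0) = C, and we are told y(0) = 3, so C = 3. Therefore
    y(x) = 3 cosh(x/3),
and at the endpoints
    y(±15) = 3 cosh(15/3).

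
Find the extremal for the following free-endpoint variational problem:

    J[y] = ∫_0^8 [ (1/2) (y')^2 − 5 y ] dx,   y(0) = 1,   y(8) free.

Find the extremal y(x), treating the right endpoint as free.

The Lagrangian L = (1/2) (y')^2 − 5 y gives
    ∂L/∂y = −5,   ∂L/∂y' = y'.
Euler-Lagrange: d/dx(y') − (−5) = 0, i.e. y'' + 5 = 0, so
    y(x) = −(5/2) x^2 + C1 x + C2.
Fixed left endpoint y(0) = 1 ⇒ C2 = 1.
The right endpoint x = 8 is free, so the natural (transversality) condition is ∂L/∂y' |_{x=8} = 0, i.e. y'(8) = 0.
Compute y'(x) = −5 x + C1, so y'(8) = −40 + C1 = 0 ⇒ C1 = 40.
Therefore the extremal is
    y(x) = −(5/2) x^2 + 40 x + 1.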